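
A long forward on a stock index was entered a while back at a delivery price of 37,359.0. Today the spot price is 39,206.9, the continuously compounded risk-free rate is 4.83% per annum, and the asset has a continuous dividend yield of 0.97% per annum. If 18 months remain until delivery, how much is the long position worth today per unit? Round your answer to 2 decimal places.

3892.51

Current fair forward for the remaining 18 months: F = S·e^((r − q)·T), (r − q) = 0.0483 − 0.0097 = 0.0386
F = 39206.9 · e^(0.0386 × 18/12) = 39206.9 × 1.05960903 = 41543.9853
Value of long forward = (F − K)·e^(−rT) = (41543.9853 − 37359.0) · e^(−0.0483·18/12)
= 4184.9853 × 0.93011225 = 3892.51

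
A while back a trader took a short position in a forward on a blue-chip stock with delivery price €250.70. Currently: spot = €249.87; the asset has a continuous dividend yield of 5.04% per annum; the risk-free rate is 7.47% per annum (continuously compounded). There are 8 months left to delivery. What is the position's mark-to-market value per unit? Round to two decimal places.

Current fair forward for the remaining 8 months: F = S·e^((r − q)·T), (r − q) = 0.0747 − 0.0504 = 0.0243
F = 249.87 · e^(0.0243 × 8/12) = 249.87 × 1.016332 = 253.9509
Value of long forward = (F − K)·e^(−rT) = (253.9509 − 250.70) · e^(−0.0747·8/12)
= 3.2509 × 0.951420 = 3.09
Short position value = −(long value) = -€3.09

-€3.09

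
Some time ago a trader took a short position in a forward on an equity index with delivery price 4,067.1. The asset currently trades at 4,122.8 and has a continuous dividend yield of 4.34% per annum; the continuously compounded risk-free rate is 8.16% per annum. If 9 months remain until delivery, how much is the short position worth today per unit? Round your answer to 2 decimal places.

-165.11

Current fair forward for the remaining 9 months: F = S·e^((r − q)·T), (r − q) = 0.0816 − 0.0434 = 0.0382
F = 4122.8 · e^(0.0382 × 9/12) = 4122.8 × 1.02906436 = 4242.6265
Value of long forward = (F − K)·e^(−rT) = (4242.6265 − 4067.1) · e^(−0.0816·9/12)
= 175.5265 × 0.94063509 = 165.11
Short position value = −(long value) = -165.11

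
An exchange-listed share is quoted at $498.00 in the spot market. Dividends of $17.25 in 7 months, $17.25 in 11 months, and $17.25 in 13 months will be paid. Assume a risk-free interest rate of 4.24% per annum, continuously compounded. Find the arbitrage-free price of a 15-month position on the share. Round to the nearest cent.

$472.49

PV(dividends) I = 17.25·e^(−0.0424·7/12) + 17.25·e^(−0.0424·11/12) + 17.25·e^(−0.0424·13/12)
I = 16.8286 + 16.5924 + 16.4756 = 49.8966
F = (S − I)·e^(rT) = (498.00 − 49.8966) · e^(0.0424·15/12)
= 448.1034 · e^0.053000 = 448.1034 × 1.054430 = $472.49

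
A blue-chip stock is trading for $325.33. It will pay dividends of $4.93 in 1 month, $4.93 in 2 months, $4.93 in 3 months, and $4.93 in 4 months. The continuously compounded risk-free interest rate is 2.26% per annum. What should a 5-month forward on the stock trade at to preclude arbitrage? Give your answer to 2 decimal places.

PV(dividends) I = 4.93·e^(−0.0226·1/12) + 4.93·e^(−0.0226·2/12) + 4.93·e^(−0.0226·3/12) + 4.93·e^(−0.0226·4/12)
I = 4.9207 + 4.9115 + 4.9022 + 4.8930 = 19.6274
F = (S − I)·e^(rT) = (325.33 − 19.6274) · e^(0.0226·5/12)
= 305.7026 · e^0.009417 = 305.7026 × 1.009461 = $308.59

$308.59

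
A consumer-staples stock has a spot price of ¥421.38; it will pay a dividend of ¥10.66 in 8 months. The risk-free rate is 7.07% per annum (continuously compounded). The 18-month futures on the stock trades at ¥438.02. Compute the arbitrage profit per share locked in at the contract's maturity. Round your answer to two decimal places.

¥19.20 per share

PV(dividends) I = 10.66·e^(−0.0707·8/12) = 10.1692
Fair futures F* = (S − I)·e^(rT) = (421.38 − 10.1692)·e^0.106050 = 411.2108 × 1.111877 = 457.2158
Market ¥438.02 < fair 457.2158: forward underpriced → reverse cash-and-carry (short the stock, invest proceeds at r, pay the dividends, go long the forward).
Profit at T = |F_mkt − F*| = |438.02 − 457.2158| = ¥19.20 per share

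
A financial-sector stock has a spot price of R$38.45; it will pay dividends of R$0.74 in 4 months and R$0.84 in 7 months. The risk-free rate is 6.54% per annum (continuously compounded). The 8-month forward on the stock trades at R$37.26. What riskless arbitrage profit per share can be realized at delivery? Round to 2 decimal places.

R$1.30 per share

PV(dividends) I = 0.74·e^(−0.0654·4/12) + 0.84·e^(−0.0654·7/12) = 1.5326
Fair forward F* = (S − I)·e^(rT) = (38.45 − 1.5326)·e^0.043600 = 36.9174 × 1.044564 = 38.5626
Market R$37.26 < fair 38.5626: forward underpriced → reverse cash-and-carry (short the stock, invest proceeds at r, pay the dividends, go long the forward).
Profit at T = |F_mkt − F*| = |37.26 − 38.5626| = R$1.30 per share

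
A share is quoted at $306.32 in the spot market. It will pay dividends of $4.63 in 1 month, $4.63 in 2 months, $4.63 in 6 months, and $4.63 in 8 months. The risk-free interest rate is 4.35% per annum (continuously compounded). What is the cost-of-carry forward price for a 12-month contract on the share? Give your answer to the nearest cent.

PV(dividends) I = 4.63·e^(−0.0435·1/12) + 4.63·e^(−0.0435·2/12) + 4.63·e^(−0.0435·6/12) + 4.63·e^(−0.0435·8/12)
I = 4.6132 + 4.5966 + 4.5304 + 4.4977 = 18.2379
F = (S − I)·e^(rT) = (306.32 − 18.2379) · e^(0.0435·12/12)
= 288.0821 · e^0.043500 = 288.0821 × 1.044460 = $300.89

$300.89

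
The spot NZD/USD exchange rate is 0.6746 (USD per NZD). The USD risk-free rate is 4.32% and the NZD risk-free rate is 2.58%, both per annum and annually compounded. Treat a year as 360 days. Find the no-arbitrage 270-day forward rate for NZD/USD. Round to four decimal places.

0.6832

By covered interest parity, F = S · (1+r_USD)^T / (1+r_NZD)^T
= 0.6746 × 1.032228 / 1.019288 = 0.6746 × 1.012695
F = 0.6832 USD per NZD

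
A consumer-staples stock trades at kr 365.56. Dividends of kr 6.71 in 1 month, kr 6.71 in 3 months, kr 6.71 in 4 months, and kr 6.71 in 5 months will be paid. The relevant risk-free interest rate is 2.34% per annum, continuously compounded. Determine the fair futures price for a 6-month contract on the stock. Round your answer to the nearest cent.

kr 342.88

PV(dividends) I = 6.71·e^(−0.0234·1/12) + 6.71·e^(−0.0234·3/12) + 6.71·e^(−0.0234·4/12) + 6.71·e^(−0.0234·5/12)
I = 6.6969 + 6.6709 + 6.6579 + 6.6449 = 26.6706
F = (S − I)·e^(rT) = (365.56 − 26.6706) · e^(0.0234·6/12)
= 338.8894 · e^0.011700 = 338.8894 × 1.011769 = kr 342.88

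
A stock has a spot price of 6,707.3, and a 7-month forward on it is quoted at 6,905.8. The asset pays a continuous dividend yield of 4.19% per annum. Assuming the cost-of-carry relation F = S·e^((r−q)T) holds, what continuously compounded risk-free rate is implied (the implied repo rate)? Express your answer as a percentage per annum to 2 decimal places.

9.19%

From F = S·e^((r−q)T): (r − q) = ln(F/S)/T
ln(6905.8/6707.3) = ln(1.029595) = 0.029166
(r − q) = 0.029166 / (7/12) = 0.049999
r = ln(F/S)/T + q = 0.049999 + 0.0419 = 0.091899
r = 9.19%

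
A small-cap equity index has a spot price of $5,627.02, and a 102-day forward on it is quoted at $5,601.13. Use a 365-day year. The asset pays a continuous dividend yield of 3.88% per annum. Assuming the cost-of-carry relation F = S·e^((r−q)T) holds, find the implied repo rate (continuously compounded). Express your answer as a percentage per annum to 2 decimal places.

2.23%

From F = S·e^((r−q)T): (r − q) = ln(F/S)/T
ln(5601.13/5627.02) = ln(0.995399) = -0.004612
(r − q) = -0.004612 / (102/365) = -0.016504
r = ln(F/S)/T + q = -0.016504 + 0.0388 = 0.022296
r = 2.23%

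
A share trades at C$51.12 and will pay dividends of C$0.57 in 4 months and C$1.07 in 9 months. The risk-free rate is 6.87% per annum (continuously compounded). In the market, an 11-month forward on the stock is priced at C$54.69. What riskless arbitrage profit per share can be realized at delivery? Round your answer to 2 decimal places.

C$1.92 per share

PV(dividends) I = 0.57·e^(−0.0687·4/12) + 1.07·e^(−0.0687·9/12) = 1.5734
Fair forward F* = (S − I)·e^(rT) = (51.12 − 1.5734)·e^0.062975 = 49.5466 × 1.065000 = 52.7671
Market C$54.69 > fair 52.7671: forward overpriced → cash-and-carry (borrow at r, buy the stock and collect the dividends, short the forward).
Profit at T = |F_mkt − F*| = |54.69 − 52.7671| = C$1.92 per share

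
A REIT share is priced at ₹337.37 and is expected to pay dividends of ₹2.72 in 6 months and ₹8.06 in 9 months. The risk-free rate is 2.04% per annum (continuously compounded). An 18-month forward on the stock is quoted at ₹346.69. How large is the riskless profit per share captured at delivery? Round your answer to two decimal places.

₹9.80 per share

PV(dividends) I = 2.72·e^(−0.0204·6/12) + 8.06·e^(−0.0204·9/12) = 10.6300
Fair forward F* = (S − I)·e^(rT) = (337.37 − 10.6300)·e^0.030600 = 326.7400 × 1.031073 = 336.8928
Market ₹346.69 > fair 336.8928: forward overpriced → cash-and-carry (borrow at r, buy the stock and collect the dividends, short the forward).
Profit at T = |F_mkt − F*| = |346.69 − 336.8928| = ₹9.80 per share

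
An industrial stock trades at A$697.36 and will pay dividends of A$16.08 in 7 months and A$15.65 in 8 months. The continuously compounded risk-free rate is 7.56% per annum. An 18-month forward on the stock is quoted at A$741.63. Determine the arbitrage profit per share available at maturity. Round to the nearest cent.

PV(dividends) I = 16.08·e^(−0.0756·7/12) + 15.65·e^(−0.0756·8/12) = 30.2671
Fair forward F* = (S − I)·e^(rT) = (697.36 − 30.2671)·e^0.113400 = 667.0929 × 1.120080 = 747.1974
Market A$741.63 < fair 747.1974: forward underpriced → reverse cash-and-carry (short the stock, invest proceeds at r, pay the dividends, go long the forward).
Profit at T = |F_mkt − F*| = |741.63 − 747.1974| = A$5.57 per share

A$5.57 per share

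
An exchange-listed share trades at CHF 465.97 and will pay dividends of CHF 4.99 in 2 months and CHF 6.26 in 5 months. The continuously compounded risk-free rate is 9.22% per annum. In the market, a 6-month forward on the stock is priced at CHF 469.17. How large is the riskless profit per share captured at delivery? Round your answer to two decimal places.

CHF 7.33 per share

PV(dividends) I = 4.99·e^(−0.0922·2/12) + 6.26·e^(−0.0922·5/12) = 10.9380
Fair forward F* = (S − I)·e^(rT) = (465.97 − 10.9380)·e^0.046100 = 455.0320 × 1.047179 = 476.5000
Market CHF 469.17 < fair 476.5000: forward underpriced → reverse cash-and-carry (short the stock, invest proceeds at r, pay the dividends, go long the forward).
Profit at T = |F_mkt − F*| = |469.17 − 476.5000| = CHF 7.33 per share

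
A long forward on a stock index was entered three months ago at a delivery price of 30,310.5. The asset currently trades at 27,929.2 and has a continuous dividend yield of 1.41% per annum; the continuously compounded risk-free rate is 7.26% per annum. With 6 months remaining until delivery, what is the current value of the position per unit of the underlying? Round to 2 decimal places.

-1496.97

Current fair forward for the remaining 6 months: F = S·e^((r − q)·T), (r − q) = 0.0726 − 0.0141 = 0.0585
F = 27929.2 · e^(0.0585 × 6/12) = 27929.2 × 1.02968198 = 28758.1940
Value of long forward = (F − K)·e^(−rT) = (28758.1940 − 30310.5) · e^(−0.0726·6/12)
= -1552.3060 × 0.96435094 = -1496.97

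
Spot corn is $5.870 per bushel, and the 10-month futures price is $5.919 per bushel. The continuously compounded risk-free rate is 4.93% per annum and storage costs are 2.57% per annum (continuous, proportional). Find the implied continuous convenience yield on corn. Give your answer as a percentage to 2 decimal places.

6.50%

F = S·e^((r+u−y)T) ⇒ (r+u−y) = ln(F/S)/T
ln(5.919/5.870) = 0.008313; /T ⇒ 0.009976
y = r + u − ln(F/S)/T = 0.0493 + 0.0257 − 0.009976 = 0.065024
y = 6.50%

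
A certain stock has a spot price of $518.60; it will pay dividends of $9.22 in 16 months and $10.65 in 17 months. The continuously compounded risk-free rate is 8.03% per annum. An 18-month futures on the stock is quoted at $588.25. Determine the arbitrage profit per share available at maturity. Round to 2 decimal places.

PV(dividends) I = 9.22·e^(−0.0803·16/12) + 10.65·e^(−0.0803·17/12) = 17.7887
Fair futures F* = (S − I)·e^(rT) = (518.60 − 17.7887)·e^0.120450 = 500.8113 × 1.128004 = 564.9171
Market $588.25 > fair 564.9171: forward overpriced → cash-and-carry (borrow at r, buy the stock and collect the dividends, short the forward).
Profit at T = |F_mkt − F*| = |588.25 − 564.9171| = $23.33 per share

$23.33 per share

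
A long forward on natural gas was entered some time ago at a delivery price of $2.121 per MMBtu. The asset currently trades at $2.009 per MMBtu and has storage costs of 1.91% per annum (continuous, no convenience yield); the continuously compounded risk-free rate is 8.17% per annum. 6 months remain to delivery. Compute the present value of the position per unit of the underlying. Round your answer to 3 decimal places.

-$0.008 per MMBtu

Current fair forward for the remaining 6 months: F = S·e^((r + u)·T), (r + u) = 0.0817 + 0.0191 = 0.1008
F = 2.009 · e^(0.1008 × 6/12) = 2.009 × 1.051692 = 2.1128
Value of long forward = (F − K)·e^(−rT) = (2.1128 − 2.121) · e^(−0.0817·6/12)
= -0.0082 × 0.959973 = -0.008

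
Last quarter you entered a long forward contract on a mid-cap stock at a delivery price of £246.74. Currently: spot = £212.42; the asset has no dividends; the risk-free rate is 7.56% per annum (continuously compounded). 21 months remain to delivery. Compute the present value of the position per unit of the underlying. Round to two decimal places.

Current fair forward for the remaining 21 months: F = S·e^(r·T), r = 0.0756
F = 212.42 · e^(0.0756 × 21/12) = 212.42 × 1.141451 = 242.4670
Value of long forward = (F − K)·e^(−rT) = (242.4670 − 246.74) · e^(−0.0756·21/12)
= -4.2730 × 0.876078 = -3.74

-£3.74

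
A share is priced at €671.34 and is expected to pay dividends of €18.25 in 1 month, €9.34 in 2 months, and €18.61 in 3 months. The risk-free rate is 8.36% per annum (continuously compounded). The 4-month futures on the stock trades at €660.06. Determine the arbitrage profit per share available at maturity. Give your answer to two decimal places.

PV(dividends) I = 18.25·e^(−0.0836·1/12) + 9.34·e^(−0.0836·2/12) + 18.61·e^(−0.0836·3/12) = 45.5592
Fair futures F* = (S − I)·e^(rT) = (671.34 − 45.5592)·e^0.027867 = 625.7808 × 1.028259 = 643.4647
Market €660.06 > fair 643.4647: forward overpriced → cash-and-carry (borrow at r, buy the stock and collect the dividends, short the forward).
Profit at T = |F_mkt − F*| = |660.06 − 643.4647| = €16.60 per share

€16.60 per share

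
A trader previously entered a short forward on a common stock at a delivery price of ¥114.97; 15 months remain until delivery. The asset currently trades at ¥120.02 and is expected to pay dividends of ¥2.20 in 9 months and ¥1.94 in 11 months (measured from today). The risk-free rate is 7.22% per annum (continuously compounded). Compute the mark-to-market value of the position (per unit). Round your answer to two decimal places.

PV(remaining dividends) I = 2.20·e^(−0.0722·9/12) + 1.94·e^(−0.0722·11/12) = 3.8998
Current forward F = (S − I)·e^(rT) = (120.02 − 3.8998)·e^(0.0722·15/12) = 116.1202 × 1.094448 = 127.0875
Value (long) = (F − K)·e^(−rT) = (127.0875 − 114.97) × 0.913703 = 11.0718
Short position value = −(long value) = -¥11.07

-¥11.07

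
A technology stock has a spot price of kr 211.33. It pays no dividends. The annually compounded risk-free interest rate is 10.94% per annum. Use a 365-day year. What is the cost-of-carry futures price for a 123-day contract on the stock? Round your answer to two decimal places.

kr 218.85

F = S · (1+r)^T
= 211.33 × 1.035605
F = kr 218.85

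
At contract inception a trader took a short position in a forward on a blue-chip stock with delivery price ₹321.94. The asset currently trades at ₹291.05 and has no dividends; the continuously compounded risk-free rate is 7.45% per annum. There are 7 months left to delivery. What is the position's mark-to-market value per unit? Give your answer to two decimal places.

₹17.20

Current fair forward for the remaining 7 months: F = S·e^(r·T), r = 0.0745
F = 291.05 · e^(0.0745 × 7/12) = 291.05 × 1.044416 = 303.9773
Value of long forward = (F − K)·e^(−rT) = (303.9773 − 321.94) · e^(−0.0745·7/12)
= -17.9627 × 0.957472 = -17.20
Short position value = −(long value) = ₹17.20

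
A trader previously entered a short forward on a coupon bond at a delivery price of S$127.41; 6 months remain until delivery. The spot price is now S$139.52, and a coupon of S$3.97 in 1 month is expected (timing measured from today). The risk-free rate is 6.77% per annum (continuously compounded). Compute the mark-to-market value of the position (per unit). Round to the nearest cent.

PV(remaining coupons) I = 3.97·e^(−0.0677·1/12) = 3.9477
Current forward F = (S − I)·e^(rT) = (139.52 − 3.9477)·e^(0.0677·6/12) = 135.5723 × 1.034429 = 140.2399
Value (long) = (F − K)·e^(−rT) = (140.2399 − 127.41) × 0.966717 = 12.4029
Short position value = −(long value) = -S$12.40

-S$12.40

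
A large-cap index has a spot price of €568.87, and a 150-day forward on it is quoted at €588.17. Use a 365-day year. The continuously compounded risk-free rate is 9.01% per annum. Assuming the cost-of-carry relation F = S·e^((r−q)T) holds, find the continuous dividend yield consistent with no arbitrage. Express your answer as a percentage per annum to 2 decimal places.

From F = S·e^((r−q)T): (r − q) = ln(F/S)/T
ln(588.17/568.87) = ln(1.033927) = 0.033364
(r − q) = 0.033364 / (150/365) = 0.081186
q = r − ln(F/S)/T = 0.0901 − 0.081186 = 0.008914
q = 0.89%

0.89%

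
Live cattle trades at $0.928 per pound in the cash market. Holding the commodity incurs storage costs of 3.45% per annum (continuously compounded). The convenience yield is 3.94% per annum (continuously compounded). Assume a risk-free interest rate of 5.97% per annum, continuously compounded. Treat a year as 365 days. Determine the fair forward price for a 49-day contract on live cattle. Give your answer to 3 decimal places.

Net carry = r + u − y = 0.0597 + 0.0345 − 0.0394 = 0.0548
F = S·e^((r+u−y)T) = 0.928 · e^(0.0548 × 49/365) = 0.928 · e^0.007357
= 0.928 × 1.007384 = $0.935 per pound

$0.935 per pound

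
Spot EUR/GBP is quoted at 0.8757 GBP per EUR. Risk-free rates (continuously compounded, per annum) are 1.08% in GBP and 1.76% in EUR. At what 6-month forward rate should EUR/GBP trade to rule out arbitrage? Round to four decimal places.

0.8727

F = S·e^((r_GBP − r_EUR)T) = 0.8757 · e^((0.0108 − 0.0176) × 6/12)
= 0.8757 · e^-0.003400 = 0.8757 × 0.996606
F = 0.8727 GBP per EUR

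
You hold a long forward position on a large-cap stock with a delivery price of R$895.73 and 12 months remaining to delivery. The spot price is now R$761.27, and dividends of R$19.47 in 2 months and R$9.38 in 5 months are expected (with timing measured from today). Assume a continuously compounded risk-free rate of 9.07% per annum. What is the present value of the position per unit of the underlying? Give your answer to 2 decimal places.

PV(remaining dividends) I = 19.47·e^(−0.0907·2/12) + 9.38·e^(−0.0907·5/12) = 28.2100
Current forward F = (S − I)·e^(rT) = (761.27 − 28.2100)·e^(0.0907·12/12) = 733.0600 × 1.094940 = 802.6567
Value (long) = (F − K)·e^(−rT) = (802.6567 − 895.73) × 0.913292 = -85.0031
Value = -R$85.00

-R$85.00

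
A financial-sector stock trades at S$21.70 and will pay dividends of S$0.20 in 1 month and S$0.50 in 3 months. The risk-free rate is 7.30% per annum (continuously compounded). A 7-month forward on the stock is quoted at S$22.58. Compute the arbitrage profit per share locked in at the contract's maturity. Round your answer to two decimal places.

S$0.66 per share

PV(dividends) I = 0.20·e^(−0.0730·1/12) + 0.50·e^(−0.0730·3/12) = 0.6897
Fair forward F* = (S − I)·e^(rT) = (21.70 − 0.6897)·e^0.042583 = 21.0103 × 1.043503 = 21.9243
Market S$22.58 > fair 21.9243: forward overpriced → cash-and-carry (borrow at r, buy the stock and collect the dividends, short the forward).
Profit at T = |F_mkt − F*| = |22.58 − 21.9243| = S$0.66 per share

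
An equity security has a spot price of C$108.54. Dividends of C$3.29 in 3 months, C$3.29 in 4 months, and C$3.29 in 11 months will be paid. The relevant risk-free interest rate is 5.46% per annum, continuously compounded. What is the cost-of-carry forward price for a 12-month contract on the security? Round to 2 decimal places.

C$104.49

PV(dividends) I = 3.29·e^(−0.0546·3/12) + 3.29·e^(−0.0546·4/12) + 3.29·e^(−0.0546·11/12)
I = 3.2454 + 3.2307 + 3.1294 = 9.6055
F = (S − I)·e^(rT) = (108.54 − 9.6055) · e^(0.0546·12/12)
= 98.9345 · e^0.054600 = 98.9345 × 1.056118 = C$104.49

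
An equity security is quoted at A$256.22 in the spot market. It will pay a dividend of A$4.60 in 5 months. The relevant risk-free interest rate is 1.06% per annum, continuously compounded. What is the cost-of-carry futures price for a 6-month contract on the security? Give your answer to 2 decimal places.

A$252.98

PV(dividends) I = 4.60·e^(−0.0106·5/12)
I = 4.5797
F = (S − I)·e^(rT) = (256.22 − 4.5797) · e^(0.0106·6/12)
= 251.6403 · e^0.005300 = 251.6403 × 1.005314 = A$252.98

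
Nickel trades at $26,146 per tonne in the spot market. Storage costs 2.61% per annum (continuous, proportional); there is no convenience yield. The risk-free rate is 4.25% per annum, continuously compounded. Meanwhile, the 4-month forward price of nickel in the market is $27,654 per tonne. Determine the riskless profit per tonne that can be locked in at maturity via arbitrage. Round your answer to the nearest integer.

Fair forward: F* = S·e^(carry·T), with carry = (r + u) = 0.0425 + 0.0261 = 0.0686
F* = 26146 · e^(0.0686 × 4/12) = 26146 · e^0.022867 = 26146 × 1.023130 = $26750.7570
Market $27654 > fair $26750.7570: forward overpriced → cash-and-carry (buy spot, short the forward).
At maturity, profit = |F_mkt − F*| = |27654 − 26750.7570| = $903 per tonne

$903 per tonne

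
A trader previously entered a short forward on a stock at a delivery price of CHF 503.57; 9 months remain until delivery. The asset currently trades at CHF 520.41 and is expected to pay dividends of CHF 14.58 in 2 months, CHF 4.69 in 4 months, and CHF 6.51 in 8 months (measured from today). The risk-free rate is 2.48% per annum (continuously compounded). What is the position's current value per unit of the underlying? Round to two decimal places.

-CHF 0.55

PV(remaining dividends) I = 14.58·e^(−0.0248·2/12) + 4.69·e^(−0.0248·4/12) + 6.51·e^(−0.0248·8/12) = 25.5745
Current forward F = (S − I)·e^(rT) = (520.41 − 25.5745)·e^(0.0248·9/12) = 494.8355 × 1.018774 = 504.1255
Value (long) = (F − K)·e^(−rT) = (504.1255 − 503.57) × 0.981572 = 0.5453
Short position value = −(long value) = -CHF 0.55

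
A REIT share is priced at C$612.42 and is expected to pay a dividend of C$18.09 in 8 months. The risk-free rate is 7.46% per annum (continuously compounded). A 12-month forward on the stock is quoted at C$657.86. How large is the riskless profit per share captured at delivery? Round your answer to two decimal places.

C$16.55 per share

PV(dividends) I = 18.09·e^(−0.0746·8/12) = 17.2123
Fair forward F* = (S − I)·e^(rT) = (612.42 − 17.2123)·e^0.074600 = 595.2077 × 1.077453 = 641.3083
Market C$657.86 > fair 641.3083: forward overpriced → cash-and-carry (borrow at r, buy the stock and collect the dividends, short the forward).
Profit at T = |F_mkt − F*| = |657.86 − 641.3083| = C$16.55 per share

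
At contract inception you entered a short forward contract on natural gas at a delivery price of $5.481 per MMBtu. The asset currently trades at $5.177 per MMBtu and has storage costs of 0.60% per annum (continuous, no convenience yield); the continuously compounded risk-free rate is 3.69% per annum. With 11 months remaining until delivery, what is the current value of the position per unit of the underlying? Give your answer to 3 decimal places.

Current fair forward for the remaining 11 months: F = S·e^((r + u)·T), (r + u) = 0.0369 + 0.0060 = 0.0429
F = 5.177 · e^(0.0429 × 11/12) = 5.177 × 1.040108 = 5.3846
Value of long forward = (F − K)·e^(−rT) = (5.3846 − 5.481) · e^(−0.0369·11/12)
= -0.0964 × 0.966741 = -0.093
Short position value = −(long value) = $0.093

$0.093 per MMBtu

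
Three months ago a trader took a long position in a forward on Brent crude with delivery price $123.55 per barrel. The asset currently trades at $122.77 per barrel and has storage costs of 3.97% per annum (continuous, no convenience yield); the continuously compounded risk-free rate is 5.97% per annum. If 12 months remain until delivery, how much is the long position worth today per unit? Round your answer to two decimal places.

$11.35 per barrel

Current fair forward for the remaining 12 months: F = S·e^((r + u)·T), (r + u) = 0.0597 + 0.0397 = 0.0994
F = 122.77 · e^(0.0994 × 12/12) = 122.77 × 1.104508 = 135.6004
Value of long forward = (F − K)·e^(−rT) = (135.6004 − 123.55) · e^(−0.0597·12/12)
= 12.0504 × 0.942047 = 11.35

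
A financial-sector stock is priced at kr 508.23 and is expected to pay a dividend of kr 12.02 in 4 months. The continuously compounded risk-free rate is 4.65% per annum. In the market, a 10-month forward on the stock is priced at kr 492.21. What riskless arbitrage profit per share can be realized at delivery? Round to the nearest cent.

kr 23.80 per share

PV(dividends) I = 12.02·e^(−0.0465·4/12) = 11.8351
Fair forward F* = (S − I)·e^(rT) = (508.23 − 11.8351)·e^0.038750 = 496.3949 × 1.039511 = 516.0080
Market kr 492.21 < fair 516.0080: forward underpriced → reverse cash-and-carry (short the stock, invest proceeds at r, pay the dividends, go long the forward).
Profit at T = |F_mkt − F*| = |492.21 − 516.0080| = kr 23.80 per share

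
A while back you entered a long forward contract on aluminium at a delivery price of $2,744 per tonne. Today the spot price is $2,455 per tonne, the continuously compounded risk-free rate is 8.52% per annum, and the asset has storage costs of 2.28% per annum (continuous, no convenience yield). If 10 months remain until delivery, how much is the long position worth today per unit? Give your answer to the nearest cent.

Current fair forward for the remaining 10 months: F = S·e^((r + u)·T), (r + u) = 0.0852 + 0.0228 = 0.1080
F = 2455 · e^(0.1080 × 10/12) = 2455 × 1.09417428 = 2686.1979
Value of long forward = (F − K)·e^(−rT) = (2686.1979 − 2744) · e^(−0.0852·10/12)
= -57.8021 × 0.93146189 = -53.84

-$53.84 per tonne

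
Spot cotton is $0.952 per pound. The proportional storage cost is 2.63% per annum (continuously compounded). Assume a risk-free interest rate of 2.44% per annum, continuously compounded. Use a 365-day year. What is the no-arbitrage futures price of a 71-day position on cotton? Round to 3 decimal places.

Net carry = r + u − y = 0.0244 + 0.0263 − 0.0000 = 0.0507
F = S·e^((r+u−y)T) = 0.952 · e^(0.0507 × 71/365) = 0.952 · e^0.009862
= 0.952 × 1.009911 = $0.961 per pound

$0.961 per pound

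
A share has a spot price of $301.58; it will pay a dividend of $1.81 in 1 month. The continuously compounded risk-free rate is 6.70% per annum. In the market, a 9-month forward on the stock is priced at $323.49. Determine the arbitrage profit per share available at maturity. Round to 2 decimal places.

$8.26 per share

PV(dividends) I = 1.81·e^(−0.0670·1/12) = 1.7999
Fair forward F* = (S − I)·e^(rT) = (301.58 − 1.7999)·e^0.050250 = 299.7801 × 1.051534 = 315.2290
Market $323.49 > fair 315.2290: forward overpriced → cash-and-carry (borrow at r, buy the stock and collect the dividends, short the forward).
Profit at T = |F_mkt − F*| = |323.49 − 315.2290| = $8.26 per share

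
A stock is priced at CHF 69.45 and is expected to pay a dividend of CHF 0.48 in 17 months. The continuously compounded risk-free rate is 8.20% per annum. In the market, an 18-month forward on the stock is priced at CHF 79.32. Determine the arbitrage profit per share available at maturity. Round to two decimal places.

CHF 1.26 per share

PV(dividends) I = 0.48·e^(−0.0820·17/12) = 0.4274
Fair forward F* = (S − I)·e^(rT) = (69.45 − 0.4274)·e^0.123000 = 69.0226 × 1.130884 = 78.0566
Market CHF 79.32 > fair 78.0566: forward overpriced → cash-and-carry (borrow at r, buy the stock and collect the dividends, short the forward).
Profit at T = |F_mkt − F*| = |79.32 − 78.0566| = CHF 1.26 per share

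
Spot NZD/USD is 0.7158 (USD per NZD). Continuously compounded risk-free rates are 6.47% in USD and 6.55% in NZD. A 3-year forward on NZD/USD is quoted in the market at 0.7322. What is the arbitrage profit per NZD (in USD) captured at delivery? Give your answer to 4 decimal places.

0.0181 per NZD (in USD)

Fair forward: F* = S·e^(carry·T), with carry = (r_USD − r_NZD) = 0.0647 − 0.0655 = -0.0008
F* = 0.7158 · e^(-0.0008 × 3) = 0.7158 · e^-0.002400 = 0.7158 × 0.997603 = 0.7141
Market 0.7322 > fair 0.7141: forward overpriced → cash-and-carry (buy spot, short the forward).
At maturity, profit = |F_mkt − F*| = |0.7322 − 0.7141| = 0.0181 per NZD (in USD)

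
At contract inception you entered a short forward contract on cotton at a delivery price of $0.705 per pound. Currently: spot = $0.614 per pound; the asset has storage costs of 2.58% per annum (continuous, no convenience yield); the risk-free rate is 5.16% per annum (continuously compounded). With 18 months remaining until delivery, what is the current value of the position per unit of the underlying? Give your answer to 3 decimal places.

Current fair forward for the remaining 18 months: F = S·e^((r + u)·T), (r + u) = 0.0516 + 0.0258 = 0.0774
F = 0.614 · e^(0.0774 × 18/12) = 0.614 × 1.123108 = 0.6896
Value of long forward = (F − K)·e^(−rT) = (0.6896 − 0.705) · e^(−0.0516·18/12)
= -0.0154 × 0.925520 = -0.014
Short position value = −(long value) = $0.014

$0.014 per pound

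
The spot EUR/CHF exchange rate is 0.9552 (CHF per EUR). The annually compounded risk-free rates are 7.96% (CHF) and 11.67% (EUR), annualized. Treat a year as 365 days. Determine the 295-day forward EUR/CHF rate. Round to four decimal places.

0.9295

By covered interest parity, F = S · (1+r_CHF)^T / (1+r_EUR)^T
= 0.9552 × 1.063858 / 1.093310 = 0.9552 × 0.973062
F = 0.9295 CHF per EUR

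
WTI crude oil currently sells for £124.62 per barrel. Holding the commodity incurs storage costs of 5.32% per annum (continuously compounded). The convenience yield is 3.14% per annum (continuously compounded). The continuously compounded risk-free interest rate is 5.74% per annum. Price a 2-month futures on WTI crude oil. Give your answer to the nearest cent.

Net carry = r + u − y = 0.0574 + 0.0532 − 0.0314 = 0.0792
F = S·e^((r+u−y)T) = 124.62 · e^(0.0792 × 2/12) = 124.62 · e^0.013200
= 124.62 × 1.013288 = £126.28 per barrel

£126.28 per barrel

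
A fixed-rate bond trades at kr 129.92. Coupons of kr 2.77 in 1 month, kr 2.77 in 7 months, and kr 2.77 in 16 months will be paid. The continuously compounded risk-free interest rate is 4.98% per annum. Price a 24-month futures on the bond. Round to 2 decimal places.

PV(coupons) I = 2.77·e^(−0.0498·1/12) + 2.77·e^(−0.0498·7/12) + 2.77·e^(−0.0498·16/12)
I = 2.7585 + 2.6907 + 2.5920 = 8.0412
F = (S − I)·e^(rT) = (129.92 − 8.0412) · e^(0.0498·24/12)
= 121.8788 · e^0.099600 = 121.8788 × 1.104729 = kr 134.64

kr 134.64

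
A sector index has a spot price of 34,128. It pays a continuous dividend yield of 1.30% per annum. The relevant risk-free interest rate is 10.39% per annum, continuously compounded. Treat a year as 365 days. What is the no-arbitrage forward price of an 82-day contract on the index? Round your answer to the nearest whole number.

34,832

F = S·e^((r − q)T) = 34128 · e^((0.1039 − 0.0130) × 82/365)
= 34128 · e^0.020421 = 34128 × 1.020631
F = 34,832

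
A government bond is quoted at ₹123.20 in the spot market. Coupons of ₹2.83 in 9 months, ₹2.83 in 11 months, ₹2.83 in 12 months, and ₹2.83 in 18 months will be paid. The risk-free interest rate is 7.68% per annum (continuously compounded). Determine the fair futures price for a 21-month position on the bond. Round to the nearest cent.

₹128.97

PV(coupons) I = 2.83·e^(−0.0768·9/12) + 2.83·e^(−0.0768·11/12) + 2.83·e^(−0.0768·12/12) + 2.83·e^(−0.0768·18/12)
I = 2.6716 + 2.6376 + 2.6208 + 2.5221 = 10.4521
F = (S − I)·e^(rT) = (123.20 − 10.4521) · e^(0.0768·21/12)
= 112.7479 · e^0.134400 = 112.7479 × 1.143850 = ₹128.97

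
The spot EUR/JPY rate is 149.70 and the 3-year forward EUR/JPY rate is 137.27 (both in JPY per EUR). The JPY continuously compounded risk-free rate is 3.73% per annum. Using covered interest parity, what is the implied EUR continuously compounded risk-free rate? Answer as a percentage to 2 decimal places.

F = S·e^((r_JPY − r_EUR)T) ⇒ r_EUR = r_JPY − ln(F/S)/T
ln(137.27/149.70) = -0.086684; /(3) = -0.028895
r_EUR = 0.0373 + 0.028895 = 0.066195
r_EUR = 6.62%

6.62%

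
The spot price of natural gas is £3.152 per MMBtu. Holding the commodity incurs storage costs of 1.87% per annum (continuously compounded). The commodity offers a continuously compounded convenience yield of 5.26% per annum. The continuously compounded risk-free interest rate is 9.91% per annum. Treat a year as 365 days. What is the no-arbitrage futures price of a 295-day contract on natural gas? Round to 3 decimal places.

Net carry = r + u − y = 0.0991 + 0.0187 − 0.0526 = 0.0652
F = S·e^((r+u−y)T) = 3.152 · e^(0.0652 × 295/365) = 3.152 · e^0.052696
= 3.152 × 1.054109 = £3.323 per MMBtu

£3.323 per MMBtu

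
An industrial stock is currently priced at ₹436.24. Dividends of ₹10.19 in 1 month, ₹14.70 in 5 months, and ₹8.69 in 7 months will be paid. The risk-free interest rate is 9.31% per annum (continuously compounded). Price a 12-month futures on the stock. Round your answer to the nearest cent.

PV(dividends) I = 10.19·e^(−0.0931·1/12) + 14.70·e^(−0.0931·5/12) + 8.69·e^(−0.0931·7/12)
I = 10.1112 + 14.1407 + 8.2306 = 32.4825
F = (S − I)·e^(rT) = (436.24 − 32.4825) · e^(0.0931·12/12)
= 403.7575 · e^0.093100 = 403.7575 × 1.097571 = ₹443.15

₹443.15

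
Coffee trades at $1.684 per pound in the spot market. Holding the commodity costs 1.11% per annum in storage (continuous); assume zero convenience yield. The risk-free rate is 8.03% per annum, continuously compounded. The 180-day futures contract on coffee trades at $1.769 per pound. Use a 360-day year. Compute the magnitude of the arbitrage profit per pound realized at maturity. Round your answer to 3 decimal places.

Fair futures: F* = S·e^(carry·T), with carry = (r + u) = 0.0803 + 0.0111 = 0.0914
F* = 1.684 · e^(0.0914 × 180/360) = 1.684 · e^0.045700 = 1.684 × 1.046760 = $1.7627
Market $1.769 > fair $1.7627: forward overpriced → cash-and-carry (buy spot, short the forward).
At maturity, profit = |F_mkt − F*| = |1.769 − 1.7627| = $0.006 per pound

$0.006 per pound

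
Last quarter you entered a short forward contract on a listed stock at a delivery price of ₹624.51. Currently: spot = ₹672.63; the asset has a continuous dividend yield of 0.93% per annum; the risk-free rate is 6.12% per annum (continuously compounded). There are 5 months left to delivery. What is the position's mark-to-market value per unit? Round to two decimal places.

-₹61.24

Current fair forward for the remaining 5 months: F = S·e^((r − q)·T), (r − q) = 0.0612 − 0.0093 = 0.0519
F = 672.63 · e^(0.0519 × 5/12) = 672.63 × 1.021861 = 687.3344
Value of long forward = (F − K)·e^(−rT) = (687.3344 − 624.51) · e^(−0.0612·5/12)
= 62.8244 × 0.974822 = 61.24
Short position value = −(long value) = -₹61.24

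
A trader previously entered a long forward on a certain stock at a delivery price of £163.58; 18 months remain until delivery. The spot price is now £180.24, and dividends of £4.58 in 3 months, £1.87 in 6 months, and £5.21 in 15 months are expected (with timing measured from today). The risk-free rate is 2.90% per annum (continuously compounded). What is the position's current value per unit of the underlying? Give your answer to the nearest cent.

£12.21

PV(remaining dividends) I = 4.58·e^(−0.0290·3/12) + 1.87·e^(−0.0290·6/12) + 5.21·e^(−0.0290·15/12) = 11.4145
Current forward F = (S − I)·e^(rT) = (180.24 − 11.4145)·e^(0.0290·18/12) = 168.8255 × 1.044460 = 176.3315
Value (long) = (F − K)·e^(−rT) = (176.3315 − 163.58) × 0.957433 = 12.2087
Value = £12.21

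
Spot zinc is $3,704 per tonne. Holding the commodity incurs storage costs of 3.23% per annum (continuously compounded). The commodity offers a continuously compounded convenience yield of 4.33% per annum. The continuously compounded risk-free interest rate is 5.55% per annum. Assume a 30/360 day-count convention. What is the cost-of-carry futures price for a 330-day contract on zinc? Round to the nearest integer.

Net carry = r + u − y = 0.0555 + 0.0323 − 0.0433 = 0.0445
F = S·e^((r+u−y)T) = 3704 · e^(0.0445 × 330/360) = 3704 · e^0.040792
= 3704 × 1.041635 = $3,858 per tonne

$3,858 per tonne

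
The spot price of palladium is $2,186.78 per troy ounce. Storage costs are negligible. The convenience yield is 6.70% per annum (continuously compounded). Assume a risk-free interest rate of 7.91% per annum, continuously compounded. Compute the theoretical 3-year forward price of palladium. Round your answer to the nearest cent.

$2,267.62 per troy ounce

Net carry = r + u − y = 0.0791 + 0.0000 − 0.0670 = 0.0121
F = S·e^((r+u−y)T) = 2186.78 · e^(0.0121 × 3) = 2186.78 · e^0.03630000
= 2186.78 × 1.03696689 = $2,267.62 per troy ounce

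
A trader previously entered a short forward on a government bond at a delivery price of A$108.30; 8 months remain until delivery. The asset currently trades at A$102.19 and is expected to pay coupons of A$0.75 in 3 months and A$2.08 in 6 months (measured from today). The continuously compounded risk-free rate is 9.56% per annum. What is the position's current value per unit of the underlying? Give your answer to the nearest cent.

PV(remaining coupons) I = 0.75·e^(−0.0956·3/12) + 2.08·e^(−0.0956·6/12) = 2.7152
Current forward F = (S − I)·e^(rT) = (102.19 − 2.7152)·e^(0.0956·8/12) = 99.4748 × 1.065808 = 106.0210
Value (long) = (F − K)·e^(−rT) = (106.0210 − 108.30) × 0.938255 = -2.1383
Short position value = −(long value) = A$2.14

A$2.14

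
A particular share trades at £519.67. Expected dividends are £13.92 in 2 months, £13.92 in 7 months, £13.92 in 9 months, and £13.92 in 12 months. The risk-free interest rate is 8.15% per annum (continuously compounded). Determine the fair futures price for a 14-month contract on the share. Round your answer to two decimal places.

PV(dividends) I = 13.92·e^(−0.0815·2/12) + 13.92·e^(−0.0815·7/12) + 13.92·e^(−0.0815·9/12) + 13.92·e^(−0.0815·12/12)
I = 13.7322 + 13.2737 + 13.0946 + 12.8305 = 52.9310
F = (S − I)·e^(rT) = (519.67 − 52.9310) · e^(0.0815·14/12)
= 466.7390 · e^0.095083 = 466.7390 × 1.099750 = £513.30

£513.30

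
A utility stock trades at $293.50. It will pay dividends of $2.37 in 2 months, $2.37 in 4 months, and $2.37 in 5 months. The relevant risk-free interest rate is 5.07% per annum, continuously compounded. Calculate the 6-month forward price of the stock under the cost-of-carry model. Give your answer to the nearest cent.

$293.85

PV(dividends) I = 2.37·e^(−0.0507·2/12) + 2.37·e^(−0.0507·4/12) + 2.37·e^(−0.0507·5/12)
I = 2.3501 + 2.3303 + 2.3205 = 7.0009
F = (S − I)·e^(rT) = (293.50 − 7.0009) · e^(0.0507·6/12)
= 286.4991 · e^0.025350 = 286.4991 × 1.025674 = $293.85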